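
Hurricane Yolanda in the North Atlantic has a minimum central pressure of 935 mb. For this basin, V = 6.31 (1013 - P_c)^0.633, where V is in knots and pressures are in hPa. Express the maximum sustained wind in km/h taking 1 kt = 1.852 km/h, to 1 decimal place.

ΔP = 1013 − 935 = 78 mb.
V ≈ 6.31 × 78^0.633 = 6.31 × 15.765 ≈ 99.478 kt.
99.478 × 1.852 ≈ 184.23 km/h → 184.2 km/h.

184.2 km/h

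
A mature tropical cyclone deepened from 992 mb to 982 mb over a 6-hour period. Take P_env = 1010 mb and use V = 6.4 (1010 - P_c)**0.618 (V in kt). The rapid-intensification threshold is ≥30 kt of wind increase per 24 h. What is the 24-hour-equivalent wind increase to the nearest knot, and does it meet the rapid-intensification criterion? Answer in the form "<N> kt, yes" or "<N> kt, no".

V₁: ΔP = 18, V ≈ 6.4 × 18^0.618 ≈ 38.19 kt.
V₂: ΔP = 28, V ≈ 6.4 × 28^0.618 ≈ 50.18 kt.
ΔV over 6 h = 11.99 kt → 24 h equivalent = 11.99 × 24/6 ≈ 47.96 kt.
48 kt ≥ 30 kt ⇒ rapid intensification.

48 kt, yes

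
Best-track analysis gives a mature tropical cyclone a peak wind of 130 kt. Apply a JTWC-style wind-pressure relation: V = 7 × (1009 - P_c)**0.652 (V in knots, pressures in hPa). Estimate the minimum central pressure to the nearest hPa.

ΔP = (V / 7)^(1/0.652) = (130/7)^1.534.
130/7 = 18.571; 18.571^1.534 ≈ 88.32 hPa.
P_c = 1009 − 88.32 = 920.68 ≈ 921 hPa.

921 hPa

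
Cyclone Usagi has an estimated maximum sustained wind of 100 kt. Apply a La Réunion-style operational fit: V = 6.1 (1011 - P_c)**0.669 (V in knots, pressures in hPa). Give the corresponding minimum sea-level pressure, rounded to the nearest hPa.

ΔP = (V / 6.1)^(1/0.669) = (100/6.1)^1.495.
100/6.1 = 16.393; 16.393^1.495 ≈ 65.41 hPa.
P_c = 1011 − 65.41 = 945.59 ≈ 946 hPa.

946 hPa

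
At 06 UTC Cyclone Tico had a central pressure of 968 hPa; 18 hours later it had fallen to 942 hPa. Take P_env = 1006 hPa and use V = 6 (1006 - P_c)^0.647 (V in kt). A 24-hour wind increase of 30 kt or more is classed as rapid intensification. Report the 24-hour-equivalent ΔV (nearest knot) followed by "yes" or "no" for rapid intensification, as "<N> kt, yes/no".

34 kt, yes

V₁: ΔP = 38, V ≈ 6 × 38^0.647 ≈ 63.14 kt.
V₂: ΔP = 64, V ≈ 6 × 64^0.647 ≈ 88.46 kt.
ΔV over 18 h = 25.32 kt → 24 h equivalent = 25.32 × 24/18 ≈ 33.76 kt.
34 kt ≥ 30 kt ⇒ rapid intensification.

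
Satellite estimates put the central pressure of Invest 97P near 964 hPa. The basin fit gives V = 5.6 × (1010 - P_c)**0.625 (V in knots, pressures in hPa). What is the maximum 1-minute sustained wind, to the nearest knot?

ΔP = 1010 − 964 = 46 hPa.
46^0.625 ≈ 10.945.
V ≈ 5.6 × 10.945 ≈ 61.3 kt.

61 kt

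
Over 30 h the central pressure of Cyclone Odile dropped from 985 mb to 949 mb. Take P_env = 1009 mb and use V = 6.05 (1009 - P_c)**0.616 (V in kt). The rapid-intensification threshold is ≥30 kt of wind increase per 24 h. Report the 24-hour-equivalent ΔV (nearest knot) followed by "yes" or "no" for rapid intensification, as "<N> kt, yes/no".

V₁: ΔP = 24, V ≈ 6.05 × 24^0.616 ≈ 42.85 kt.
V₂: ΔP = 60, V ≈ 6.05 × 60^0.616 ≈ 75.35 kt.
ΔV over 30 h = 32.50 kt → 24 h equivalent = 32.50 × 24/30 ≈ 26.00 kt.
26 kt < 30 kt ⇒ not rapid intensification.

26 kt, no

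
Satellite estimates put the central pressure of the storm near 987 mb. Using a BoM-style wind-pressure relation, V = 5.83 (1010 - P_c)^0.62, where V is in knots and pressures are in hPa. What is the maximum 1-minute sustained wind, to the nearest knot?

ΔP = 1010 − 987 = 23 mb.
23^0.62 ≈ 6.987.
V ≈ 5.83 × 6.987 ≈ 40.7 kt.

41 kt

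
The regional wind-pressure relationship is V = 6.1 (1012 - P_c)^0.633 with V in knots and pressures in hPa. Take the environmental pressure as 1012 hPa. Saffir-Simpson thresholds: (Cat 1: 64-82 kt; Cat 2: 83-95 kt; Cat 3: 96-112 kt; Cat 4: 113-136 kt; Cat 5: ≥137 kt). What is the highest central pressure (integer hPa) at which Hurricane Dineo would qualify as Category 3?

Category 3 begins at V = 96 kt.
Required ΔP = (96/6.1)^(1/0.633) = 15.738^1.580 ≈ 77.79 hPa.
P_c ≤ 1012 − 77.79 = 934.21, so the highest integer P_c is 934 hPa.

934 hPa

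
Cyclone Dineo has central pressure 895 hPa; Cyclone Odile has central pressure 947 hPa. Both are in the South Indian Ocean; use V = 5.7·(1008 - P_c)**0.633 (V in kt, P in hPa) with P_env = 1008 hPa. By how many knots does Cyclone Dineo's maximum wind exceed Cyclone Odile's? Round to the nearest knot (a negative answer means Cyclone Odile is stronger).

37 kt

Cyclone Dineo: ΔP = 113; V ≈ 5.7 × 113^0.633 ≈ 113.62 kt.
Cyclone Odile: ΔP = 61; V ≈ 5.7 × 61^0.633 ≈ 76.91 kt.
Difference ≈ 113.62 − 76.91 = 36.71 → 37 kt.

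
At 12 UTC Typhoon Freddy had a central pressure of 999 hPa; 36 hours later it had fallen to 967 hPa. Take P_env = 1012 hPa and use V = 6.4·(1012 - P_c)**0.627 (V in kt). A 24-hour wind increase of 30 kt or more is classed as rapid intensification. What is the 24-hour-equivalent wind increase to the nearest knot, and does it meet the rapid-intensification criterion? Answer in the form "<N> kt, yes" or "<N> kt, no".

25 kt, no

V₁: ΔP = 13, V ≈ 6.4 × 13^0.627 ≈ 31.96 kt.
V₂: ΔP = 45, V ≈ 6.4 × 45^0.627 ≈ 69.62 kt.
ΔV over 36 h = 37.66 kt → 24 h equivalent = 37.66 × 24/36 ≈ 25.11 kt.
25 kt < 30 kt ⇒ not rapid intensification.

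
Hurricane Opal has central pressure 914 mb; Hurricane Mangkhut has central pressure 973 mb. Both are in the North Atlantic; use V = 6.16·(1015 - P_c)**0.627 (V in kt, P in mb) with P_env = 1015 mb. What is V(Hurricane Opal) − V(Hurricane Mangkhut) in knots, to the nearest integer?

Hurricane Opal: ΔP = 101; V ≈ 6.16 × 101^0.627 ≈ 111.25 kt.
Hurricane Mangkhut: ΔP = 42; V ≈ 6.16 × 42^0.627 ≈ 64.17 kt.
Difference ≈ 111.25 − 64.17 = 47.08 → 47 kt.

47 kt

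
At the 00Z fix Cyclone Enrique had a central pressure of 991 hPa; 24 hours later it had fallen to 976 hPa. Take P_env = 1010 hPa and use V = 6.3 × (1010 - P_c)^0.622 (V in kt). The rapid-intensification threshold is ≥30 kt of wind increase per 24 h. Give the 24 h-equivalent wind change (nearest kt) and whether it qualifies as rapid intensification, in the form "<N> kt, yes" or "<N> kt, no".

17 kt, no

V₁: ΔP = 19, V ≈ 6.3 × 19^0.622 ≈ 39.33 kt.
V₂: ΔP = 34, V ≈ 6.3 × 34^0.622 ≈ 56.48 kt.
ΔV over 24 h = 17.15 kt → 24 h equivalent = 17.15 × 24/24 ≈ 17.15 kt.
17 kt < 30 kt ⇒ not rapid intensification.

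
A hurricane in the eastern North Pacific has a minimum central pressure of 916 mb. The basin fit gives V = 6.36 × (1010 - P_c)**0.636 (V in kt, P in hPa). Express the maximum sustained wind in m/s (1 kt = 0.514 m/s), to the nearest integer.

ΔP = 1010 − 916 = 94 mb.
V ≈ 6.36 × 94^0.636 = 6.36 × 17.985 ≈ 114.384 kt.
114.384 × 0.514 ≈ 58.79 m/s → 59 m/s.

59 m/s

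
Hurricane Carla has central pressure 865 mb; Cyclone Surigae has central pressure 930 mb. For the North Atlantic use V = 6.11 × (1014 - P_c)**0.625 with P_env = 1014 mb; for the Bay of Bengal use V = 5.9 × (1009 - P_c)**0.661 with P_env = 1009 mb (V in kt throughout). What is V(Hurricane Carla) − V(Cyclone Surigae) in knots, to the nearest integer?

33 kt

Hurricane Carla: ΔP = 149; V ≈ 6.11 × 149^0.625 ≈ 139.41 kt.
Cyclone Surigae: ΔP = 79; V ≈ 5.9 × 79^0.661 ≈ 105.97 kt.
Difference ≈ 139.41 − 105.97 = 33.44 → 33 kt.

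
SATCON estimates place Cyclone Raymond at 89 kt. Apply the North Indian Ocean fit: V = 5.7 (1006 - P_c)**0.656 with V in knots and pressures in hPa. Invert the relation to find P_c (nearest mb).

940 mb

ΔP = (V / 5.7)^(1/0.656) = (89/5.7)^1.524.
89/5.7 = 15.614; 15.614^1.524 ≈ 65.98 mb.
P_c = 1006 − 65.98 = 940.02 ≈ 940 mb.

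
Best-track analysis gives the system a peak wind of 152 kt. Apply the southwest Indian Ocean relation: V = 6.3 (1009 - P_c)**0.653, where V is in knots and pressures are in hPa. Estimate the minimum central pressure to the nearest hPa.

ΔP = (V / 6.3)^(1/0.653) = (152/6.3)^1.531.
152/6.3 = 24.127; 24.127^1.531 ≈ 130.97 hPa.
P_c = 1009 − 130.97 = 878.03 ≈ 878 hPa.

878 hPa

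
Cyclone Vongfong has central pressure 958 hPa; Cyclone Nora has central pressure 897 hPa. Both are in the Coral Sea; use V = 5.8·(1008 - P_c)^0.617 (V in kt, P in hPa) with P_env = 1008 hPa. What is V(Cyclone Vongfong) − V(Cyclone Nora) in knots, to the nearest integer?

-41 kt

Cyclone Vongfong: ΔP = 50; V ≈ 5.8 × 50^0.617 ≈ 64.82 kt.
Cyclone Nora: ΔP = 111; V ≈ 5.8 × 111^0.617 ≈ 106.02 kt.
Difference ≈ 64.82 − 106.02 = -41.20 → -41 kt.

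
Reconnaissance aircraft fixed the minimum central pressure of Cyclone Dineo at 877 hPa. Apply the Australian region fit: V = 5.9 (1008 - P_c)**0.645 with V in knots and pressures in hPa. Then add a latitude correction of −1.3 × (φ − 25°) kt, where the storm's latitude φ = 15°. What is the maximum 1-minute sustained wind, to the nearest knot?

150 kt

ΔP = 1008 − 877 = 131 hPa.
131^0.645 ≈ 23.208.
V ≈ 5.9 × 23.208 ≈ 136.9 kt.
Latitude correction: −1.3 × (15 − 25) = 13 kt.
Corrected V ≈ 149.9 kt → 150 kt.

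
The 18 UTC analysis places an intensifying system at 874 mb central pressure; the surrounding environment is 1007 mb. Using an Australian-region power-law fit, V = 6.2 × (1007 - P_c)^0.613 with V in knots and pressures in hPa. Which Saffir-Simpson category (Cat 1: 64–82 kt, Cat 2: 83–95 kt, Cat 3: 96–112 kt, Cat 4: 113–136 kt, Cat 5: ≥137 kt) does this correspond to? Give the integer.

ΔP = 1007 − 874 = 133 mb.
V ≈ 6.2 × 133^0.613 = 6.2 × 20.04 ≈ 124 kt.
124 kt falls in the Category 4 band.

4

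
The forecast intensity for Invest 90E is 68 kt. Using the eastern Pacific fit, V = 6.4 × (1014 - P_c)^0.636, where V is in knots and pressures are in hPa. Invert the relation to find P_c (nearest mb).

ΔP = (V / 6.4)^(1/0.636) = (68/6.4)^1.572.
68/6.4 = 10.625; 10.625^1.572 ≈ 41.09 mb.
P_c = 1014 − 41.09 = 972.91 ≈ 973 mb.

973 mb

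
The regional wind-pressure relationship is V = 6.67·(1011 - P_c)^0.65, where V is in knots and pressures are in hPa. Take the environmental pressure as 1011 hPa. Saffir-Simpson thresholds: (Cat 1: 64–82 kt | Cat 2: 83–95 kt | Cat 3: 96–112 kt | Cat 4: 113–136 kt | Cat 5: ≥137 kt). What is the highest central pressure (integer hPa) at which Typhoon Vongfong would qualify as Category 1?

978 hPa

Category 1 begins at V = 64 kt.
Required ΔP = (64/6.67)^(1/0.65) = 9.595^1.538 ≈ 32.42 hPa.
P_c ≤ 1011 − 32.42 = 978.58, so the highest integer P_c is 978 hPa.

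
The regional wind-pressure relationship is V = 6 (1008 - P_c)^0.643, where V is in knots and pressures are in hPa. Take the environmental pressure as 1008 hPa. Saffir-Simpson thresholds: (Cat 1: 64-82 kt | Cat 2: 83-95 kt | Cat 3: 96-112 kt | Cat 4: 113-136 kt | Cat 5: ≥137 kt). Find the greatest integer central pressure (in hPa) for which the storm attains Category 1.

Category 1 begins at V = 64 kt.
Required ΔP = (64/6)^(1/0.643) = 10.667^1.555 ≈ 39.70 hPa.
P_c ≤ 1008 − 39.70 = 968.30, so the highest integer P_c is 968 hPa.

968 hPa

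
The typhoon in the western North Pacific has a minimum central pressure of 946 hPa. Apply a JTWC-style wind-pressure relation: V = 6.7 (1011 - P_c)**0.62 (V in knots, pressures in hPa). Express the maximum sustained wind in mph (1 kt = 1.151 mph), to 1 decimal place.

ΔP = 1011 − 946 = 65 hPa.
V ≈ 6.7 × 65^0.62 = 6.7 × 13.305 ≈ 89.142 kt.
89.142 × 1.151 ≈ 102.60 mph → 102.6 mph.

102.6 mph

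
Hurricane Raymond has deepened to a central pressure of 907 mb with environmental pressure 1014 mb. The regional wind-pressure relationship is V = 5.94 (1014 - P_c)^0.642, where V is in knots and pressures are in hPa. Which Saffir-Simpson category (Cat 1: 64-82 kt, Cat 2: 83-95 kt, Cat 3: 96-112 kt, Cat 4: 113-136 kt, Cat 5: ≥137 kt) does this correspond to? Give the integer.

4

ΔP = 1014 − 907 = 107 mb.
V ≈ 5.94 × 107^0.642 = 5.94 × 20.08 ≈ 119 kt.
119 kt falls in the Category 4 band.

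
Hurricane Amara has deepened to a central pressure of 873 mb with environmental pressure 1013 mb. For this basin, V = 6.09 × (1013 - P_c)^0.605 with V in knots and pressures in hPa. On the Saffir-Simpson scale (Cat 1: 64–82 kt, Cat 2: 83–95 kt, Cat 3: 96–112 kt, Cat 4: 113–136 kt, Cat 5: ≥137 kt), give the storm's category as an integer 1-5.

ΔP = 1013 − 873 = 140 mb.
V ≈ 6.09 × 140^0.605 = 6.09 × 19.88 ≈ 121 kt.
121 kt falls in the Category 4 band.

4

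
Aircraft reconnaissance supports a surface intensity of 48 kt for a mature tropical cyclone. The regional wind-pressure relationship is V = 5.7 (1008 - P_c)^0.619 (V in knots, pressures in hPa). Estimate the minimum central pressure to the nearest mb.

977 mb

ΔP = (V / 5.7)^(1/0.619) = (48/5.7)^1.616.
48/5.7 = 8.421; 8.421^1.616 ≈ 31.26 mb.
P_c = 1008 − 31.26 = 976.74 ≈ 977 mb.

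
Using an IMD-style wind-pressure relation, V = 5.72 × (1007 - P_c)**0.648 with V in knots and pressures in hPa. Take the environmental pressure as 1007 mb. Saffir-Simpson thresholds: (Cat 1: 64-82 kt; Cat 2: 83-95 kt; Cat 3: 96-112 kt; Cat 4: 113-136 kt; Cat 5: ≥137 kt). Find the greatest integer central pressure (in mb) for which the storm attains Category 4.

907 mb

Category 4 begins at V = 113 kt.
Required ΔP = (113/5.72)^(1/0.648) = 19.755^1.543 ≈ 99.89 mb.
P_c ≤ 1007 − 99.89 = 907.11, so the highest integer P_c is 907 mb.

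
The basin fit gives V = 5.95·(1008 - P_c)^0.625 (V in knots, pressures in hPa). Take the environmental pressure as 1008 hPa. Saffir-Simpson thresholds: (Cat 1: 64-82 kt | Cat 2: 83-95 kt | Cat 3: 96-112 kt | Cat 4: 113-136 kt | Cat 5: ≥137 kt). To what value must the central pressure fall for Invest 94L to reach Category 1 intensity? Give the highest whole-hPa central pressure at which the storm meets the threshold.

963 hPa

Category 1 begins at V = 64 kt.
Required ΔP = (64/5.95)^(1/0.625) = 10.756^1.600 ≈ 44.74 hPa.
P_c ≤ 1008 − 44.74 = 963.26, so the highest integer P_c is 963 hPa.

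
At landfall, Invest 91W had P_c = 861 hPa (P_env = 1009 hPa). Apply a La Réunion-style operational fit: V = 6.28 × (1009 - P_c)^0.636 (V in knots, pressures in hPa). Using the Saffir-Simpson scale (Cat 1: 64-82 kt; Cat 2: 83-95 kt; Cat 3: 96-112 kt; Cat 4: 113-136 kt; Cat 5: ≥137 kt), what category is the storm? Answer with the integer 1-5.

5

ΔP = 1009 − 861 = 148 hPa.
V ≈ 6.28 × 148^0.636 = 6.28 × 24.00 ≈ 151 kt.
151 kt falls in the Category 5 band.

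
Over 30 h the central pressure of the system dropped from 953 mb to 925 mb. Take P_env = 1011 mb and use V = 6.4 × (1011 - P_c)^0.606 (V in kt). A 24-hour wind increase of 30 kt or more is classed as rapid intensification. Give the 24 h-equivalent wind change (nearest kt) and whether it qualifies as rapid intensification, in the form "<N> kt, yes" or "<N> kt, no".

V₁: ΔP = 58, V ≈ 6.4 × 58^0.606 ≈ 74.96 kt.
V₂: ΔP = 86, V ≈ 6.4 × 86^0.606 ≈ 95.17 kt.
ΔV over 30 h = 20.21 kt → 24 h equivalent = 20.21 × 24/30 ≈ 16.17 kt.
16 kt < 30 kt ⇒ not rapid intensification.

16 kt, no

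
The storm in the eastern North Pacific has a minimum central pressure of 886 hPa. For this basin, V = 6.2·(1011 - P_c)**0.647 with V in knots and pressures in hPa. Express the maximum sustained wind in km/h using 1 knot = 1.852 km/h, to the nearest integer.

261 km/h

ΔP = 1011 − 886 = 125 hPa.
V ≈ 6.2 × 125^0.647 = 6.2 × 22.735 ≈ 140.959 kt.
140.959 × 1.852 ≈ 261.06 km/h → 261 km/h.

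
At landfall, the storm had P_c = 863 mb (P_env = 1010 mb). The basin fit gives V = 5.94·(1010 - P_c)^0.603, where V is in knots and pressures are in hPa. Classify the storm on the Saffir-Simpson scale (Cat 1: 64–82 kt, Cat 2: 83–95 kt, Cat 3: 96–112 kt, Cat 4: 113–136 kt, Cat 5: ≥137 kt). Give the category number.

ΔP = 1010 − 863 = 147 mb.
V ≈ 5.94 × 147^0.603 = 5.94 × 20.27 ≈ 120 kt.
120 kt falls in the Category 4 band.

4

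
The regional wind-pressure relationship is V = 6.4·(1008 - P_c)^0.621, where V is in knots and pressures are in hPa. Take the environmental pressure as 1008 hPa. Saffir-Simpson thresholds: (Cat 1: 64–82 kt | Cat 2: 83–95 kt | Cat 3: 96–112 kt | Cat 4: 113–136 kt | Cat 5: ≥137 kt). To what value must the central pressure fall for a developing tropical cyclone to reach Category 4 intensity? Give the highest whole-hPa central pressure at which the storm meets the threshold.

Category 4 begins at V = 113 kt.
Required ΔP = (113/6.4)^(1/0.621) = 17.656^1.610 ≈ 101.83 hPa.
P_c ≤ 1008 − 101.83 = 906.17, so the highest integer P_c is 906 hPa.

906 hPa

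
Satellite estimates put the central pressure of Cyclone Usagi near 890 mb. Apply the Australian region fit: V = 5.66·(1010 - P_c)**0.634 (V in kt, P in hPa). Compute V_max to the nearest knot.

ΔP = 1010 − 890 = 120 mb.
120^0.634 ≈ 20.807.
V ≈ 5.66 × 20.807 ≈ 117.8 kt.

118 kt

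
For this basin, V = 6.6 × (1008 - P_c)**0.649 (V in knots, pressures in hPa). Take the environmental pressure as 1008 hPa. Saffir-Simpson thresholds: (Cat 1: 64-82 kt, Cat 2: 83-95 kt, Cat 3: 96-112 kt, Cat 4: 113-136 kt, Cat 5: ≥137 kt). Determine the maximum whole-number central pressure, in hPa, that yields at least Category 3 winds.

946 hPa

Category 3 begins at V = 96 kt.
Required ΔP = (96/6.6)^(1/0.649) = 14.545^1.541 ≈ 61.88 hPa.
P_c ≤ 1008 − 61.88 = 946.12, so the highest integer P_c is 946 hPa.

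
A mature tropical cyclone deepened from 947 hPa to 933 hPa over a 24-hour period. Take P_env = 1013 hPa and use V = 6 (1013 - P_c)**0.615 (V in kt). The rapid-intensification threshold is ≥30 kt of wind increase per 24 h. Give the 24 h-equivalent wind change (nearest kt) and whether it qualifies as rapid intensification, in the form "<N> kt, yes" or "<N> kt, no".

10 kt, no

V₁: ΔP = 66, V ≈ 6 × 66^0.615 ≈ 78.92 kt.
V₂: ΔP = 80, V ≈ 6 × 80^0.615 ≈ 88.83 kt.
ΔV over 24 h = 9.91 kt → 24 h equivalent = 9.91 × 24/24 ≈ 9.91 kt.
10 kt < 30 kt ⇒ not rapid intensification.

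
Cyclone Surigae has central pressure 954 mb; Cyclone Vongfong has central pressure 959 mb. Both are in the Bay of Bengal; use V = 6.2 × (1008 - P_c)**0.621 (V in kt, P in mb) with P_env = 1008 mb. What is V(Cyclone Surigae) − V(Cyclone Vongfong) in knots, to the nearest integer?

Cyclone Surigae: ΔP = 54; V ≈ 6.2 × 54^0.621 ≈ 73.83 kt.
Cyclone Vongfong: ΔP = 49; V ≈ 6.2 × 49^0.621 ≈ 69.50 kt.
Difference ≈ 73.83 − 69.50 = 4.33 → 4 kt.

4 kt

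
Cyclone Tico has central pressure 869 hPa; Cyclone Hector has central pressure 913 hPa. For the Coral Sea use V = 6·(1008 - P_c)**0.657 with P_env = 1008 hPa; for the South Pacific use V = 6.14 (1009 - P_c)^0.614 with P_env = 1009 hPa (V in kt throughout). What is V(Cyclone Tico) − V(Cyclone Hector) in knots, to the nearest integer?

52 kt

Cyclone Tico: ΔP = 139; V ≈ 6 × 139^0.657 ≈ 153.50 kt.
Cyclone Hector: ΔP = 96; V ≈ 6.14 × 96^0.614 ≈ 101.22 kt.
Difference ≈ 153.50 − 101.22 = 52.28 → 52 kt.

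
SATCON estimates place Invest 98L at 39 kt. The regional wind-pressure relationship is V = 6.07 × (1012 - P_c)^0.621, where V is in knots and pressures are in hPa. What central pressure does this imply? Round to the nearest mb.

992 mb

ΔP = (V / 6.07)^(1/0.621) = (39/6.07)^1.610.
39/6.07 = 6.425; 6.425^1.610 ≈ 20.00 mb.
P_c = 1012 − 20.00 = 992.00 ≈ 992 mb.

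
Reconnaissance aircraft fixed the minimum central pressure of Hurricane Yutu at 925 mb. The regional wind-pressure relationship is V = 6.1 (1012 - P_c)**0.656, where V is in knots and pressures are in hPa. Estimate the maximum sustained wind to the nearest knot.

ΔP = 1012 − 925 = 87 mb.
87^0.656 ≈ 18.721.
V ≈ 6.1 × 18.721 ≈ 114.2 kt.

114 kt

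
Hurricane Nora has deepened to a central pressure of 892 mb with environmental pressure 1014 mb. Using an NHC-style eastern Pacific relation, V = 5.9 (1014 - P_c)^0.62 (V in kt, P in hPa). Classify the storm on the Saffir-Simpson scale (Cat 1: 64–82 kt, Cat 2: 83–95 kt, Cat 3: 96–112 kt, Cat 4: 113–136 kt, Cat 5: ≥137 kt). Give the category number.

4

ΔP = 1014 − 892 = 122 mb.
V ≈ 5.9 × 122^0.62 = 5.9 × 19.66 ≈ 116 kt.
116 kt falls in the Category 4 band.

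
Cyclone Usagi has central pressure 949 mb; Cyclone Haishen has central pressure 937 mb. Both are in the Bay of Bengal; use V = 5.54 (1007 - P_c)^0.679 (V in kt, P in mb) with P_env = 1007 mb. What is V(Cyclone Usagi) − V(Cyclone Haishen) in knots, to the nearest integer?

-12 kt

Cyclone Usagi: ΔP = 58; V ≈ 5.54 × 58^0.679 ≈ 87.27 kt.
Cyclone Haishen: ΔP = 70; V ≈ 5.54 × 70^0.679 ≈ 99.16 kt.
Difference ≈ 87.27 − 99.16 = -11.89 → -12 kt.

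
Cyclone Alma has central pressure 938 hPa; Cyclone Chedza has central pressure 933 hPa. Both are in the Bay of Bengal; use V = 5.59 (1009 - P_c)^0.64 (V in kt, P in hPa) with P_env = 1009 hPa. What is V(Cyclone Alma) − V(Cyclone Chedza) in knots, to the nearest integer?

Cyclone Alma: ΔP = 71; V ≈ 5.59 × 71^0.64 ≈ 85.55 kt.
Cyclone Chedza: ΔP = 76; V ≈ 5.59 × 76^0.64 ≈ 89.36 kt.
Difference ≈ 85.55 − 89.36 = -3.81 → -4 kt.

-4 kt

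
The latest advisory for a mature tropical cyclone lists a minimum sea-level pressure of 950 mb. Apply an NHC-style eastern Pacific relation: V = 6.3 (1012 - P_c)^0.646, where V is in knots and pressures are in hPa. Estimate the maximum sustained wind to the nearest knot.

91 kt

ΔP = 1012 − 950 = 62 mb.
62^0.646 ≈ 14.384.
V ≈ 6.3 × 14.384 ≈ 90.6 kt.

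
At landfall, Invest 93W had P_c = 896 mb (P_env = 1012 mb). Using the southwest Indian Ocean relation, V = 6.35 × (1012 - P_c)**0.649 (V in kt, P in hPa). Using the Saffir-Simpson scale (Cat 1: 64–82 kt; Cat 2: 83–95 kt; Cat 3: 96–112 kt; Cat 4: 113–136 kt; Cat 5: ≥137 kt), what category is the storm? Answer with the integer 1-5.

ΔP = 1012 − 896 = 116 mb.
V ≈ 6.35 × 116^0.649 = 6.35 × 21.87 ≈ 139 kt.
139 kt falls in the Category 5 band.

5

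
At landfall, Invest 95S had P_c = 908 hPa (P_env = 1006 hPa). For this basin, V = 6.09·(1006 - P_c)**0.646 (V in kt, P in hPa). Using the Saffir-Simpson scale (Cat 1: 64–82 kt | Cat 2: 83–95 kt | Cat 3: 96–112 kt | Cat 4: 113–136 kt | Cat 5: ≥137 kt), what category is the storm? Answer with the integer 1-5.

4

ΔP = 1006 − 908 = 98 hPa.
V ≈ 6.09 × 98^0.646 = 6.09 × 19.33 ≈ 118 kt.
118 kt falls in the Category 4 band.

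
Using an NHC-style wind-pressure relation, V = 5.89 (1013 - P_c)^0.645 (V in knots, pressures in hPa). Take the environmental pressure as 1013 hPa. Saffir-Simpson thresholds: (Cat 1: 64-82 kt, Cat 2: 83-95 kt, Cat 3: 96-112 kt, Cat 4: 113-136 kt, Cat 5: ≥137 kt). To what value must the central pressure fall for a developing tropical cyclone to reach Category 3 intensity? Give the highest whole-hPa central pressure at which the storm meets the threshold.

Category 3 begins at V = 96 kt.
Required ΔP = (96/5.89)^(1/0.645) = 16.299^1.550 ≈ 75.74 hPa.
P_c ≤ 1013 − 75.74 = 937.26, so the highest integer P_c is 937 hPa.

937 hPa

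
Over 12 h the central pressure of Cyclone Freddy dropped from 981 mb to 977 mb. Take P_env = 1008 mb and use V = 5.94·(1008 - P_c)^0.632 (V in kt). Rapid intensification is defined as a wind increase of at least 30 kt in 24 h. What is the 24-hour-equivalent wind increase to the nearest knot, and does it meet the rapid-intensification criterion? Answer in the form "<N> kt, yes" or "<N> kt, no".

9 kt, no

V₁: ΔP = 27, V ≈ 5.94 × 27^0.632 ≈ 47.69 kt.
V₂: ΔP = 31, V ≈ 5.94 × 31^0.632 ≈ 52.04 kt.
ΔV over 12 h = 4.35 kt → 24 h equivalent = 4.35 × 24/12 ≈ 8.70 kt.
9 kt < 30 kt ⇒ not rapid intensification.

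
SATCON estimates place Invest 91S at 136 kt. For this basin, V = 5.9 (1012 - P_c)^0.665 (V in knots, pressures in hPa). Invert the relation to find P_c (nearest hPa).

900 hPa

ΔP = (V / 5.9)^(1/0.665) = (136/5.9)^1.504.
136/5.9 = 23.051; 23.051^1.504 ≈ 111.98 hPa.
P_c = 1012 − 111.98 = 900.02 ≈ 900 hPa.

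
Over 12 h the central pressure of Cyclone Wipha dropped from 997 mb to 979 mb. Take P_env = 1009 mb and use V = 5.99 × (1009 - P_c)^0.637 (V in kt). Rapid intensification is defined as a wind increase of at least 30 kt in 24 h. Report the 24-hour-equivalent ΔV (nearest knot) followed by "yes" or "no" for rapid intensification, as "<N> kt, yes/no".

V₁: ΔP = 12, V ≈ 5.99 × 12^0.637 ≈ 29.17 kt.
V₂: ΔP = 30, V ≈ 5.99 × 30^0.637 ≈ 52.28 kt.
ΔV over 12 h = 23.11 kt → 24 h equivalent = 23.11 × 24/12 ≈ 46.22 kt.
46 kt ≥ 30 kt ⇒ rapid intensification.

46 kt, yes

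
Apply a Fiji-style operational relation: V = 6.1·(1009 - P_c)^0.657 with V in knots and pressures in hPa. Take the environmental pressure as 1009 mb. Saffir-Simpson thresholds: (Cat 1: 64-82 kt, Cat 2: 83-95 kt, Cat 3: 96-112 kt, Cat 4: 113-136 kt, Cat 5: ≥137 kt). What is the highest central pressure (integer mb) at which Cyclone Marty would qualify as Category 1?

973 mb

Category 1 begins at V = 64 kt.
Required ΔP = (64/6.1)^(1/0.657) = 10.492^1.522 ≈ 35.79 mb.
P_c ≤ 1009 − 35.79 = 973.21, so the highest integer P_c is 973 mb.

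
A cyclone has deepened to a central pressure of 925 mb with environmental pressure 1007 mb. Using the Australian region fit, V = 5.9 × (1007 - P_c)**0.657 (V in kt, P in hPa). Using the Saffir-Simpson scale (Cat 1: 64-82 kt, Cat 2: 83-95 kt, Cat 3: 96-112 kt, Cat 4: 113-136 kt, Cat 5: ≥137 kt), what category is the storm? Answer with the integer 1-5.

ΔP = 1007 − 925 = 82 mb.
V ≈ 5.9 × 82^0.657 = 5.9 × 18.09 ≈ 107 kt.
107 kt falls in the Category 3 band.

3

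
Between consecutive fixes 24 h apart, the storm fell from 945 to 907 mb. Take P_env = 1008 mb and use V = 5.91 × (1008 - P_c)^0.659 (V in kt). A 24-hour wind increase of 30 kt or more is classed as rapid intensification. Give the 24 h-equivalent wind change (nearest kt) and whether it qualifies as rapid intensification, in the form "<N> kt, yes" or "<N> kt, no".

33 kt, yes

V₁: ΔP = 63, V ≈ 5.91 × 63^0.659 ≈ 90.65 kt.
V₂: ΔP = 101, V ≈ 5.91 × 101^0.659 ≈ 123.72 kt.
ΔV over 24 h = 33.07 kt → 24 h equivalent = 33.07 × 24/24 ≈ 33.07 kt.
33 kt ≥ 30 kt ⇒ rapid intensification.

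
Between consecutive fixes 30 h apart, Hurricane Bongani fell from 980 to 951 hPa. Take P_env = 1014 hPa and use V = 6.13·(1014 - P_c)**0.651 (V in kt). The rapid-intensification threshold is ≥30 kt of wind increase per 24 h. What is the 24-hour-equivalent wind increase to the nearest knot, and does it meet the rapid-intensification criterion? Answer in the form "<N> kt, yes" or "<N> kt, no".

24 kt, no

V₁: ΔP = 34, V ≈ 6.13 × 34^0.651 ≈ 60.88 kt.
V₂: ΔP = 63, V ≈ 6.13 × 63^0.651 ≈ 90.96 kt.
ΔV over 30 h = 30.08 kt → 24 h equivalent = 30.08 × 24/30 ≈ 24.06 kt.
24 kt < 30 kt ⇒ not rapid intensification.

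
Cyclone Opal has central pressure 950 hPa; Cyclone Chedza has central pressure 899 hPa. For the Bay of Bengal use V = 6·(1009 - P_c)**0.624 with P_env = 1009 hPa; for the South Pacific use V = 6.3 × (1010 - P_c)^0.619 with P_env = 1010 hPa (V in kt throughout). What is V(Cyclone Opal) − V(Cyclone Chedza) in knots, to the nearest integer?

-40 kt

Cyclone Opal: ΔP = 59; V ≈ 6 × 59^0.624 ≈ 76.41 kt.
Cyclone Chedza: ΔP = 111; V ≈ 6.3 × 111^0.619 ≈ 116.25 kt.
Difference ≈ 76.41 − 116.25 = -39.84 → -40 kt.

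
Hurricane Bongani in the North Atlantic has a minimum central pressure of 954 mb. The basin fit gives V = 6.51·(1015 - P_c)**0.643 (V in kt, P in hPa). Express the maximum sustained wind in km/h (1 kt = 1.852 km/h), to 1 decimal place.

169.5 km/h

ΔP = 1015 − 954 = 61 mb.
V ≈ 6.51 × 61^0.643 = 6.51 × 14.059 ≈ 91.527 kt.
91.527 × 1.852 ≈ 169.51 km/h → 169.5 km/h.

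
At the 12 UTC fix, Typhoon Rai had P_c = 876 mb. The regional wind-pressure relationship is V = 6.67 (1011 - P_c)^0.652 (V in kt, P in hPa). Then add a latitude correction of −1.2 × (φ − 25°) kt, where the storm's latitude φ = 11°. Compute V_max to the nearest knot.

ΔP = 1011 − 876 = 135 mb.
135^0.652 ≈ 24.489.
V ≈ 6.67 × 24.489 ≈ 163.3 kt.
Latitude correction: −1.2 × (11 − 25) = 16.8 kt.
Corrected V ≈ 180.1 kt → 180 kt.

180 kt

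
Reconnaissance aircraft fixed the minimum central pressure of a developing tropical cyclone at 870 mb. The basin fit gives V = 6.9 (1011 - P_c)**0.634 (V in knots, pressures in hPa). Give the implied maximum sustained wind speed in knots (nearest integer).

ΔP = 1011 − 870 = 141 mb.
141^0.634 ≈ 23.046.
V ≈ 6.9 × 23.046 ≈ 159.0 kt.

159 kt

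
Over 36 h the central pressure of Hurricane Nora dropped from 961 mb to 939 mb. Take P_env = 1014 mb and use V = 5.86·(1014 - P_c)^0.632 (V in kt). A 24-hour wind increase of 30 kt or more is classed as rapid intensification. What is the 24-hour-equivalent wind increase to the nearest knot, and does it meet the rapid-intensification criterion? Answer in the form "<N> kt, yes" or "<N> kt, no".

12 kt, no

V₁: ΔP = 53, V ≈ 5.86 × 53^0.632 ≈ 72.05 kt.
V₂: ΔP = 75, V ≈ 5.86 × 75^0.632 ≈ 89.73 kt.
ΔV over 36 h = 17.68 kt → 24 h equivalent = 17.68 × 24/36 ≈ 11.79 kt.
12 kt < 30 kt ⇒ not rapid intensification.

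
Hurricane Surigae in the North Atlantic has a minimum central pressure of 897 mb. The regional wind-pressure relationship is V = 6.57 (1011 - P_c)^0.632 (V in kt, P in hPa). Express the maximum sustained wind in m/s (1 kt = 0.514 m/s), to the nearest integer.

ΔP = 1011 − 897 = 114 mb.
V ≈ 6.57 × 114^0.632 = 6.57 × 19.951 ≈ 131.078 kt.
131.078 × 0.514 ≈ 67.37 m/s → 67 m/s.

67 m/s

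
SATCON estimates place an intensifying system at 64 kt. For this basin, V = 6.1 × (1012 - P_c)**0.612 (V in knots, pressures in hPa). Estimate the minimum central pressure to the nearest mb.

965 mb

ΔP = (V / 6.1)^(1/0.612) = (64/6.1)^1.634.
64/6.1 = 10.492; 10.492^1.634 ≈ 46.56 mb.
P_c = 1012 − 46.56 = 965.44 ≈ 965 mb.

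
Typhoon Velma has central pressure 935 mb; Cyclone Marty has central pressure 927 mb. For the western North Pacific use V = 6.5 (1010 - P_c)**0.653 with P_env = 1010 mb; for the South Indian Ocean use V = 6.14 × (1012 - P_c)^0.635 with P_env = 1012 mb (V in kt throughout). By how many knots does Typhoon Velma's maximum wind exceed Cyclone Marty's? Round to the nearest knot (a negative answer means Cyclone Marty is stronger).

6 kt

Typhoon Velma: ΔP = 75; V ≈ 6.5 × 75^0.653 ≈ 108.98 kt.
Cyclone Marty: ΔP = 85; V ≈ 6.14 × 85^0.635 ≈ 103.12 kt.
Difference ≈ 108.98 − 103.12 = 5.86 → 6 kt.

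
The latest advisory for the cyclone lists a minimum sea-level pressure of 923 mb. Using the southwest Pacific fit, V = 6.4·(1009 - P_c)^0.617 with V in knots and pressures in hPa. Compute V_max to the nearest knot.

ΔP = 1009 − 923 = 86 mb.
86^0.617 ≈ 15.617.
V ≈ 6.4 × 15.617 ≈ 99.9 kt.

100 kt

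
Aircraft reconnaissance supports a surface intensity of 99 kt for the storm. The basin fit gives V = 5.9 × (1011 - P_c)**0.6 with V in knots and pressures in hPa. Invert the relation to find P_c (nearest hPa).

ΔP = (V / 5.9)^(1/0.6) = (99/5.9)^1.667.
99/5.9 = 16.780; 16.780^1.667 ≈ 109.98 hPa.
P_c = 1011 − 109.98 = 901.02 ≈ 901 hPa.

901 hPa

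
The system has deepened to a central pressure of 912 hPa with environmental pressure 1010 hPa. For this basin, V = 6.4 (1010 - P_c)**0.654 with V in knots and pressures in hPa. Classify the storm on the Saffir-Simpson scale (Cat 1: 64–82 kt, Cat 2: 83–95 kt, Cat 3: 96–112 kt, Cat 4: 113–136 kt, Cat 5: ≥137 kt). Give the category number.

ΔP = 1010 − 912 = 98 hPa.
V ≈ 6.4 × 98^0.654 = 6.4 × 20.06 ≈ 128 kt.
128 kt falls in the Category 4 band.

4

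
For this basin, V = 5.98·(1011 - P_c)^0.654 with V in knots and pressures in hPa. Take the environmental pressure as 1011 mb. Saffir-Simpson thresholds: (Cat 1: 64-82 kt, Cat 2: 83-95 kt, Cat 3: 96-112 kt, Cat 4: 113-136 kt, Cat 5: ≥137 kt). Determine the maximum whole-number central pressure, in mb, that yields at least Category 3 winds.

941 mb

Category 3 begins at V = 96 kt.
Required ΔP = (96/5.98)^(1/0.654) = 16.054^1.529 ≈ 69.72 mb.
P_c ≤ 1011 − 69.72 = 941.28, so the highest integer P_c is 941 mb.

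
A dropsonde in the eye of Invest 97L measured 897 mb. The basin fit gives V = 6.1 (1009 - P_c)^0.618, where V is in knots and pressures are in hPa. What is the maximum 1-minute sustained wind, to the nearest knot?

113 kt

ΔP = 1009 − 897 = 112 mb.
112^0.618 ≈ 18.468.
V ≈ 6.1 × 18.468 ≈ 112.7 kt.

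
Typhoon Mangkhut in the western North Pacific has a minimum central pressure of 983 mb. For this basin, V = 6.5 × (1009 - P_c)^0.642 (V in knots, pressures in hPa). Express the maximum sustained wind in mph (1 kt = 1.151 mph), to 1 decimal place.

ΔP = 1009 − 983 = 26 mb.
V ≈ 6.5 × 26^0.642 = 6.5 × 8.099 ≈ 52.641 kt.
52.641 × 1.151 ≈ 60.59 mph → 60.6 mph.

60.6 mph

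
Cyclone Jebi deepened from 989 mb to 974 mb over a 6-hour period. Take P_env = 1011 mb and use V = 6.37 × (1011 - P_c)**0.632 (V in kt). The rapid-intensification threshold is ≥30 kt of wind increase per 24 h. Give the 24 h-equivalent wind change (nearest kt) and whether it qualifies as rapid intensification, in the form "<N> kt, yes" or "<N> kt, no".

V₁: ΔP = 22, V ≈ 6.37 × 22^0.632 ≈ 44.93 kt.
V₂: ΔP = 37, V ≈ 6.37 × 37^0.632 ≈ 62.41 kt.
ΔV over 6 h = 17.48 kt → 24 h equivalent = 17.48 × 24/6 ≈ 69.92 kt.
70 kt ≥ 30 kt ⇒ rapid intensification.

70 kt, yes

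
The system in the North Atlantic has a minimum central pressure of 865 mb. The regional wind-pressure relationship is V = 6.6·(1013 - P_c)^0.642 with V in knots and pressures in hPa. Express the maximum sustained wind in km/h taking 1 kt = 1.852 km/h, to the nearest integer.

302 km/h

ΔP = 1013 − 865 = 148 mb.
V ≈ 6.6 × 148^0.642 = 6.6 × 24.735 ≈ 163.250 kt.
163.250 × 1.852 ≈ 302.34 km/h → 302 km/h.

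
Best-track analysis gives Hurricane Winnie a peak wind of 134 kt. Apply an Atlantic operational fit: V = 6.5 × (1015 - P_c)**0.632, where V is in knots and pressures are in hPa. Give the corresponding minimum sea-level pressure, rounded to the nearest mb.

895 mb

ΔP = (V / 6.5)^(1/0.632) = (134/6.5)^1.582.
134/6.5 = 20.615; 20.615^1.582 ≈ 120.07 mb.
P_c = 1015 − 120.07 = 894.93 ≈ 895 mb.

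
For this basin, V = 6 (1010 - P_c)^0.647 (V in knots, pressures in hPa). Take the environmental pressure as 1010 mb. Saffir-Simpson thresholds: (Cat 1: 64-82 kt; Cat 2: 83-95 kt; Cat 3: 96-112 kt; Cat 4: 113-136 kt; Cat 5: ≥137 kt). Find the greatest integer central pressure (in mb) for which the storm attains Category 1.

Category 1 begins at V = 64 kt.
Required ΔP = (64/6)^(1/0.647) = 10.667^1.546 ≈ 38.81 mb.
P_c ≤ 1010 − 38.81 = 971.19, so the highest integer P_c is 971 mb.

971 mb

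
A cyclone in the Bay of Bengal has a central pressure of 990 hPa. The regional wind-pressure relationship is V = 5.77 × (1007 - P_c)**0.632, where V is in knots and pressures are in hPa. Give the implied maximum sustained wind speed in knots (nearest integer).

35 kt

ΔP = 1007 − 990 = 17 hPa.
17^0.632 ≈ 5.993.
V ≈ 5.77 × 5.993 ≈ 34.6 kt.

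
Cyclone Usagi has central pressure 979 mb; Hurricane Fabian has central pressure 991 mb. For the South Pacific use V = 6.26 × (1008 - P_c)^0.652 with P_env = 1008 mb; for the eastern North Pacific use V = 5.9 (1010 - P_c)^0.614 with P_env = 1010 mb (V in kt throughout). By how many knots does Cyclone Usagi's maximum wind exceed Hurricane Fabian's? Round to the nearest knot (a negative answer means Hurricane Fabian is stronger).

20 kt

Cyclone Usagi: ΔP = 29; V ≈ 6.26 × 29^0.652 ≈ 56.24 kt.
Hurricane Fabian: ΔP = 19; V ≈ 5.9 × 19^0.614 ≈ 35.98 kt.
Difference ≈ 56.24 − 35.98 = 20.26 → 20 kt.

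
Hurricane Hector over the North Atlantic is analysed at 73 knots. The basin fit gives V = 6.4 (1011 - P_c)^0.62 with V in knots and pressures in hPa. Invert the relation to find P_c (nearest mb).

960 mb

ΔP = (V / 6.4)^(1/0.62) = (73/6.4)^1.613.
73/6.4 = 11.406; 11.406^1.613 ≈ 50.71 mb.
P_c = 1011 − 50.71 = 960.29 ≈ 960 mb.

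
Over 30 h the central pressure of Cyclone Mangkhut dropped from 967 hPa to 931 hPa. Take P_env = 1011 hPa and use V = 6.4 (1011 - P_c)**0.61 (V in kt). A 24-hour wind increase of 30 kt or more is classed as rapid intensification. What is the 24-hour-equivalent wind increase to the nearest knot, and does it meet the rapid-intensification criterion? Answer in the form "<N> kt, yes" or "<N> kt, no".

23 kt, no

V₁: ΔP = 44, V ≈ 6.4 × 44^0.61 ≈ 64.37 kt.
V₂: ΔP = 80, V ≈ 6.4 × 80^0.61 ≈ 92.70 kt.
ΔV over 30 h = 28.33 kt → 24 h equivalent = 28.33 × 24/30 ≈ 22.66 kt.
23 kt < 30 kt ⇒ not rapid intensification.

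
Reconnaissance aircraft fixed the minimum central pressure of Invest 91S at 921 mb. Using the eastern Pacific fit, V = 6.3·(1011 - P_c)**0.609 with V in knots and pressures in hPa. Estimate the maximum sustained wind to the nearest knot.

ΔP = 1011 − 921 = 90 mb.
90^0.609 ≈ 15.493.
V ≈ 6.3 × 15.493 ≈ 97.6 kt.

98 kt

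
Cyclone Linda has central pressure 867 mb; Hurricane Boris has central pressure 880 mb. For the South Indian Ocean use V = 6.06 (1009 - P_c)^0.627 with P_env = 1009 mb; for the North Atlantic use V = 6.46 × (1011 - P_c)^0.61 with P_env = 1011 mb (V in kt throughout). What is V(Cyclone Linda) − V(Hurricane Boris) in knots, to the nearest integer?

Cyclone Linda: ΔP = 142; V ≈ 6.06 × 142^0.627 ≈ 135.51 kt.
Hurricane Boris: ΔP = 131; V ≈ 6.46 × 131^0.61 ≈ 126.41 kt.
Difference ≈ 135.51 − 126.41 = 9.10 → 9 kt.

9 kt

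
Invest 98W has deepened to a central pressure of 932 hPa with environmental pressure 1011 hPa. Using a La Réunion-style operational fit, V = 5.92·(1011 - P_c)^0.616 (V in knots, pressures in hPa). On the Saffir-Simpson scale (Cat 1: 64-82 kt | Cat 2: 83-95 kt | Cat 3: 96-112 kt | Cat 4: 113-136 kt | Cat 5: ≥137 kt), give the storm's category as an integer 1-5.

ΔP = 1011 − 932 = 79 hPa.
V ≈ 5.92 × 79^0.616 = 5.92 × 14.75 ≈ 87 kt.
87 kt falls in the Category 2 band.

2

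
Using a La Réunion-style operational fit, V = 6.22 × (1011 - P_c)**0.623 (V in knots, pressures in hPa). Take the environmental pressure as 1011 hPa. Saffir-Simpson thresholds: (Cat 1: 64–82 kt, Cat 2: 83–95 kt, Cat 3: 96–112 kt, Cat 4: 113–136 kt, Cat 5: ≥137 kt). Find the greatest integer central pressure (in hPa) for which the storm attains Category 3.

930 hPa

Category 3 begins at V = 96 kt.
Required ΔP = (96/6.22)^(1/0.623) = 15.434^1.605 ≈ 80.85 hPa.
P_c ≤ 1011 − 80.85 = 930.15, so the highest integer P_c is 930 hPa.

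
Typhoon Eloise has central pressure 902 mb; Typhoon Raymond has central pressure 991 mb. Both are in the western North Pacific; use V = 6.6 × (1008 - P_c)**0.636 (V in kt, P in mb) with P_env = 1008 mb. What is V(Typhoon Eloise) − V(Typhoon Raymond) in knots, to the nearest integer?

Typhoon Eloise: ΔP = 106; V ≈ 6.6 × 106^0.636 ≈ 128.13 kt.
Typhoon Raymond: ΔP = 17; V ≈ 6.6 × 17^0.636 ≈ 40.00 kt.
Difference ≈ 128.13 − 40.00 = 88.13 → 88 kt.

88 kt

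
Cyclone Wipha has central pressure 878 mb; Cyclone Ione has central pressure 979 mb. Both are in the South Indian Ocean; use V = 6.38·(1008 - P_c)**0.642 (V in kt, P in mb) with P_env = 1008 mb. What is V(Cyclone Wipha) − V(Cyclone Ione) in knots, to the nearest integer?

90 kt

Cyclone Wipha: ΔP = 130; V ≈ 6.38 × 130^0.642 ≈ 145.20 kt.
Cyclone Ione: ΔP = 29; V ≈ 6.38 × 29^0.642 ≈ 55.42 kt.
Difference ≈ 145.20 − 55.42 = 89.78 → 90 kt.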